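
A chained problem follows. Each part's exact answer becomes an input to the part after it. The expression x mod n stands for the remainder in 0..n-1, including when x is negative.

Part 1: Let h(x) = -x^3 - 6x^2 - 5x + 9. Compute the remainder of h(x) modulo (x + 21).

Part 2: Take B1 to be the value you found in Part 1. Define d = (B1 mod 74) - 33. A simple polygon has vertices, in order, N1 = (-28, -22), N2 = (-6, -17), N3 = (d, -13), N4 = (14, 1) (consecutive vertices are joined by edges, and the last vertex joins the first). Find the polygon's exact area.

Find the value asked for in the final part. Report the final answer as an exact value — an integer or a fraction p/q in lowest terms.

Part 1: remainder = value at the root: -1*(-21)^3 - 6*(-21)^2 - 5*(-21)^1 + 9 = (9261) + (-2646) + (105) + (9) = 6729; answer 6729
Part 2: B1 = 6729; d = 36; cross terms: (-28*-17 - -6*-22)=344, (-6*-13 - 36*-17)=690, (36*1 - 14*-13)=218, (14*-22 - -28*1)=-280; twice the area = |972| = 972; area = 486; answer 486

486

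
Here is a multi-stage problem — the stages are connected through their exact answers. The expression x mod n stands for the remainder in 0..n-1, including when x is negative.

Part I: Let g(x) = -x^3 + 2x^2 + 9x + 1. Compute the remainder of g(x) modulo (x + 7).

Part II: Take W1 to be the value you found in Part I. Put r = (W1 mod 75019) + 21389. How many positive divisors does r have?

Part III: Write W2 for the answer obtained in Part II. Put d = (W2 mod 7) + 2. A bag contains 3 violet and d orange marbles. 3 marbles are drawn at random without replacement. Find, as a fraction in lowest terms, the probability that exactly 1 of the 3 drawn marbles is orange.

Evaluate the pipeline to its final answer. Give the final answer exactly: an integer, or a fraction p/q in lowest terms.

12/35

Part I: remainder = value at the root: -1*(-7)^3 + 2*(-7)^2 + 9*(-7)^1 + 1 = (343) + (98) + (-63) + (1) = 379; answer 379
Part II: W1 = 379; r = 21768; 21768 = 2^3 * 3 * 907; number of divisors = (3+1) * (1+1) * (1+1) = 16; answer 16
Part III: W2 = 16; d = 4; total draws C(7,3) = 35; favorable C(4,1)*C(3,2) = 12; P = 12/35; answer 12/35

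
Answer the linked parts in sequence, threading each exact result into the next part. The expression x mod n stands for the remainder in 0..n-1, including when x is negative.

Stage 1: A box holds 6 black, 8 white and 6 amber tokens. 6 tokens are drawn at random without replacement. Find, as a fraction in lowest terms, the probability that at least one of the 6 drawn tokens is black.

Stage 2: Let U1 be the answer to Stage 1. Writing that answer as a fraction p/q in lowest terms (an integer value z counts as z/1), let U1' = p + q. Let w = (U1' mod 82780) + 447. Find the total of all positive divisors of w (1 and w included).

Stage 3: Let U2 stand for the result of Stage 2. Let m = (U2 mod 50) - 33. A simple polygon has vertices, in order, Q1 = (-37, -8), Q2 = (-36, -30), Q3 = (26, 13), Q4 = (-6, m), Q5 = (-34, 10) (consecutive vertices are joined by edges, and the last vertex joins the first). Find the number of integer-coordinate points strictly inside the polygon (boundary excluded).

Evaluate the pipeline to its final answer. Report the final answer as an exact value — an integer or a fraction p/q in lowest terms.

797

Stage 1: total draws C(20,6) = 38760; complement C(14,6) = 3003; favorable 38760 - 3003 = 35757; P = 11919/12920; answer 11919/12920
Stage 2: U1 = 11919/12920; threaded value p + q = 24839; w = 25286; 25286 = 2 * 47 * 269; sigma = (1 + 2) * (1 + 47) * (1 + 269) = 3 * 48 * 270 = 38880; answer 38880
Stage 3: U2 = 38880; m = -3; cross terms: (-37*-30 - -36*-8)=822, (-36*13 - 26*-30)=312, (26*-3 - -6*13)=0, (-6*10 - -34*-3)=-162, (-34*-8 - -37*10)=642; twice the area = |1614| = 1614; area = 807; boundary points = 1 + 1 + 16 + 1 + 3 = 22; strictly interior points = area - boundary/2 + 1 = 797; answer 797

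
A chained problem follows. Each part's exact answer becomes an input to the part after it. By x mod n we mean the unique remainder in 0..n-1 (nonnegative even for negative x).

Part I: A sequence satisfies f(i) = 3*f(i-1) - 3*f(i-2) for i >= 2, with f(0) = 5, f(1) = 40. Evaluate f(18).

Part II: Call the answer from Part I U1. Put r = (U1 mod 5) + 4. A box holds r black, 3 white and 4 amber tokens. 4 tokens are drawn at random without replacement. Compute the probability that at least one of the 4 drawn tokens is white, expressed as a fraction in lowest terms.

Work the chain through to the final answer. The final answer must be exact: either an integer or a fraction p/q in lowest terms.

Part I: f(2) = 3*(40) - 3*(5) = 105; iterating: f(2)=105, f(3)=195, f(4)=270, f(5)=225, f(6)=-135, f(7)=-1080, f(8)=-2835, f(9)=-5265, f(10)=-7290, f(11)=-6075, f(12)=3645, f(13)=29160, f(14)=76545, f(15)=142155, f(16)=196830, f(17)=164025, f(18)=-98415; answer -98415
Part II: U1 = -98415; r = 4; total draws C(11,4) = 330; complement C(8,4) = 70; favorable 330 - 70 = 260; P = 26/33; answer 26/33

26/33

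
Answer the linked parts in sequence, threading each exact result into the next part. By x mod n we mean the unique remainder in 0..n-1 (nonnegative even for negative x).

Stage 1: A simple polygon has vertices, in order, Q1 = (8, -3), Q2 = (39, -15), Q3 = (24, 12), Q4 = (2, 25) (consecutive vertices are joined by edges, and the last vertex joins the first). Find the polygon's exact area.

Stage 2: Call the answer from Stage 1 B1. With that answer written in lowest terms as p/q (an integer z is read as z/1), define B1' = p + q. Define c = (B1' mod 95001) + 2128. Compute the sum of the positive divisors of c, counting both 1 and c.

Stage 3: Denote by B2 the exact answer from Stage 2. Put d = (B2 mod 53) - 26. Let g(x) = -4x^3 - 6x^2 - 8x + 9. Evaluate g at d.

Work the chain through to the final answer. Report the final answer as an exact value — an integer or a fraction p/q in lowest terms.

-681

Stage 1: cross terms: (8*-15 - 39*-3)=-3, (39*12 - 24*-15)=828, (24*25 - 2*12)=576, (2*-3 - 8*25)=-206; twice the area = |1195| = 1195; area = 1195/2; answer 1195/2
Stage 2: B1 = 1195/2; threaded value p + q = 1197; c = 3325; 3325 = 5^2 * 7 * 19; sigma = (1 + 5 + 25) * (1 + 7) * (1 + 19) = 31 * 8 * 20 = 4960; answer 4960
Stage 3: B2 = 4960; d = 5; -4*(5)^3 - 6*(5)^2 - 8*(5)^1 + 9 = (-500) + (-150) + (-40) + (9) = -681; answer -681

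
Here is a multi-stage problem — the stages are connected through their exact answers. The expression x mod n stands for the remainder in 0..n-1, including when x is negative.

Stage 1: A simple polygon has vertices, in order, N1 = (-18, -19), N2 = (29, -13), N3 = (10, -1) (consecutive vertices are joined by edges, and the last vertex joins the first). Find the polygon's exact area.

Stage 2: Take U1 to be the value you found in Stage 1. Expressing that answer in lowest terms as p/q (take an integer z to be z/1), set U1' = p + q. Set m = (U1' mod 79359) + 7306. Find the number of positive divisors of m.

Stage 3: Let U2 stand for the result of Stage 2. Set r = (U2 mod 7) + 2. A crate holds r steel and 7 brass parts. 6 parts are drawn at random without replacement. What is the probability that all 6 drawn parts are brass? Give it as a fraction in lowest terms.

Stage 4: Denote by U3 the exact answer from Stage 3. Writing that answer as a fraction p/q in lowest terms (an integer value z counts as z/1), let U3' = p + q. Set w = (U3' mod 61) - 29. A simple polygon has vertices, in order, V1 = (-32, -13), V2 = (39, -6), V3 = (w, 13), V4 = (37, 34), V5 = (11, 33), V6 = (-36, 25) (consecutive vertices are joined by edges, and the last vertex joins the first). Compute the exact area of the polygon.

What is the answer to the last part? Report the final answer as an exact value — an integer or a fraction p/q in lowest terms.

Stage 1: cross terms: (-18*-13 - 29*-19)=785, (29*-1 - 10*-13)=101, (10*-19 - -18*-1)=-208; twice the area = |678| = 678; area = 339; answer 339
Stage 2: U1 = 339; threaded value p + q = 340; m = 7646; 7646 = 2 * 3823; number of divisors = (1+1) * (1+1) = 4; answer 4
Stage 3: U2 = 4; r = 6; total draws C(13,6) = 1716; favorable C(7,6) = 7; P = 7/1716; answer 7/1716
Stage 4: U3 = 7/1716; threaded value p + q = 1723; w = -14; cross terms: (-32*-6 - 39*-13)=699, (39*13 - -14*-6)=423, (-14*34 - 37*13)=-957, (37*33 - 11*34)=847, (11*25 - -36*33)=1463, (-36*-13 - -32*25)=1268; twice the area = |3743| = 3743; area = 3743/2; answer 3743/2

3743/2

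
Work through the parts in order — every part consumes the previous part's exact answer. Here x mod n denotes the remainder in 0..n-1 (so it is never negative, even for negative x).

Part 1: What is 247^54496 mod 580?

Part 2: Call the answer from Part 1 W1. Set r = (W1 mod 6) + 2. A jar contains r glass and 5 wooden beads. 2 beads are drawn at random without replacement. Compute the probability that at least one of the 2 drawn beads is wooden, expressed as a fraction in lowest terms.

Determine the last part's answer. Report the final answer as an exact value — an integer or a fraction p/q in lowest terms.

7/9

Part 1: squarings mod 580: 247^1=247, 247^2=109, 247^4=281, 247^8=81, 247^16=181, 247^32=281, 247^64=81, 247^128=181, 247^256=281, 247^512=81, 247^1024=181, 247^2048=281, 247^4096=81, 247^8192=181, 247^16384=281, 247^32768=81; 247^54496 = 247^32 * 247^64 * 247^128 * 247^1024 * 247^4096 * 247^16384 * 247^32768 = 81 (mod 580); answer 81
Part 2: W1 = 81; r = 5; total draws C(10,2) = 45; complement C(5,2) = 10; favorable 45 - 10 = 35; P = 7/9; answer 7/9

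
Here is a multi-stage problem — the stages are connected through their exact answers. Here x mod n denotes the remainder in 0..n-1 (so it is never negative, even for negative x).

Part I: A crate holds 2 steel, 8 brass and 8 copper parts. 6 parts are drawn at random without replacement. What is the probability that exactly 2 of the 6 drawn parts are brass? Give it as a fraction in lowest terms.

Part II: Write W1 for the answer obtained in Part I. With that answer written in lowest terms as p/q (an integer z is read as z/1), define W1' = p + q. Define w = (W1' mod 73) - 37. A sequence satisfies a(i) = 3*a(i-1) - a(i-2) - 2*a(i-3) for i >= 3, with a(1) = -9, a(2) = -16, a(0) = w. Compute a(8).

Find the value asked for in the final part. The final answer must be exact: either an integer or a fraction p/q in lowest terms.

Part I: total draws C(18,6) = 18564; favorable C(8,2)*C(10,4) = 5880; P = 70/221; answer 70/221
Part II: W1 = 70/221; threaded value p + q = 291; w = 35; a(3) = 3*(-16) - 1*(-9) - 2*(35) = -109; iterating: a(3)=-109, a(4)=-293, a(5)=-738, a(6)=-1703, a(7)=-3785, a(8)=-8176; answer -8176

-8176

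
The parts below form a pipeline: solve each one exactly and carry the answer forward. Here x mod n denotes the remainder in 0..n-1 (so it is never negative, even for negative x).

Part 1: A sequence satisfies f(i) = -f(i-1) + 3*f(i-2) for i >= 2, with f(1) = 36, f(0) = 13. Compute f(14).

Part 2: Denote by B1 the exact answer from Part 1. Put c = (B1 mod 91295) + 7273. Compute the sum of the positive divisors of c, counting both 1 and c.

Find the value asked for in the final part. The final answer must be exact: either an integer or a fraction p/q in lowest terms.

37920

Part 1: f(2) = -1*(36) + 3*(13) = 3; iterating: f(2)=3, f(3)=105, f(4)=-96, f(5)=411, f(6)=-699, f(7)=1932, f(8)=-4029, f(9)=9825, f(10)=-21912, f(11)=51387, f(12)=-117123, f(13)=271284, f(14)=-622653; answer -622653
Part 2: B1 = -622653; c = 23685; 23685 = 3 * 5 * 1579; sigma = (1 + 3) * (1 + 5) * (1 + 1579) = 4 * 6 * 1580 = 37920; answer 37920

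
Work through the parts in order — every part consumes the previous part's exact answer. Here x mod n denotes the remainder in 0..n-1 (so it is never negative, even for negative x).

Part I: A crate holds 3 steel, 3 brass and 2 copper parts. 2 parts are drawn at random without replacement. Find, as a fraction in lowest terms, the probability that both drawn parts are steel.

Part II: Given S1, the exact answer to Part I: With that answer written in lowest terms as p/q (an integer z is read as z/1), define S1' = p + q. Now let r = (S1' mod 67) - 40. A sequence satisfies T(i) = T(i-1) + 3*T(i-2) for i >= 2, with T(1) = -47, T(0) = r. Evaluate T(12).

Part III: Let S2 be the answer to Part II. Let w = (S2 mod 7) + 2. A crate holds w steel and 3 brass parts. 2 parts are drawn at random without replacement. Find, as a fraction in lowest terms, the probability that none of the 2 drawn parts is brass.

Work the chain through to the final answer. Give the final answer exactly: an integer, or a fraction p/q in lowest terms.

Part I: total draws C(8,2) = 28; favorable C(3,2) = 3; P = 3/28; answer 3/28
Part II: S1 = 3/28; threaded value p + q = 31; r = -9; T(2) = 1*(-47) + 3*(-9) = -74; iterating: T(2)=-74, T(3)=-215, T(4)=-437, T(5)=-1082, T(6)=-2393, T(7)=-5639, T(8)=-12818, T(9)=-29735, T(10)=-68189, T(11)=-157394, T(12)=-361961; answer -361961
Part III: S2 = -361961; w = 4; total draws C(7,2) = 21; favorable C(4,2) = 6; P = 2/7; answer 2/7

2/7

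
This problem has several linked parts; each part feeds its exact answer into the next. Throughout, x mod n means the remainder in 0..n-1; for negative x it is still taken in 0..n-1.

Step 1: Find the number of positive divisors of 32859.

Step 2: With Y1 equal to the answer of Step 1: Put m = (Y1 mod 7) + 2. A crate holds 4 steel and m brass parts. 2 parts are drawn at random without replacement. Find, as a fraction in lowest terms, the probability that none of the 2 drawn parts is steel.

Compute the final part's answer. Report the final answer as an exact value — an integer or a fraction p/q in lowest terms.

Step 1: 32859 = 3^3 * 1217; number of divisors = (3+1) * (1+1) = 8; answer 8
Step 2: Y1 = 8; m = 3; total draws C(7,2) = 21; favorable C(3,2) = 3; P = 1/7; answer 1/7

1/7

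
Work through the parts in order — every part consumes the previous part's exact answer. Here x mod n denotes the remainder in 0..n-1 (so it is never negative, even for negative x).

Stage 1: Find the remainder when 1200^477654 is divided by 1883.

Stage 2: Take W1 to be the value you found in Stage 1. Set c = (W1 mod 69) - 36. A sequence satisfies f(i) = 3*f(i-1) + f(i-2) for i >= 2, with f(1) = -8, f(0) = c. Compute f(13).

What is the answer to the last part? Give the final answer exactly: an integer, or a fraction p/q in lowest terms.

Stage 1: squarings mod 1883: 1200^1=1200, 1200^2=1388, 1200^4=235, 1200^8=618, 1200^16=1558, 1200^32=177, 1200^64=1201, 1200^128=23, 1200^256=529, 1200^512=1157, 1200^1024=1719, 1200^2048=534, 1200^4096=823, 1200^8192=1332, 1200^16384=438, 1200^32768=1661, 1200^65536=326, 1200^131072=828, 1200^262144=172; 1200^477654 = 1200^2 * 1200^4 * 1200^16 * 1200^64 * 1200^128 * 1200^256 * 1200^2048 * 1200^16384 * 1200^65536 * 1200^131072 * 1200^262144 = 1226 (mod 1883); answer 1226
Stage 2: W1 = 1226; c = 17; f(2) = 3*(-8) + 1*(17) = -7; iterating: f(2)=-7, f(3)=-29, f(4)=-94, f(5)=-311, f(6)=-1027, f(7)=-3392, f(8)=-11203, f(9)=-37001, f(10)=-122206, f(11)=-403619, f(12)=-1333063, f(13)=-4402808; answer -4402808

-4402808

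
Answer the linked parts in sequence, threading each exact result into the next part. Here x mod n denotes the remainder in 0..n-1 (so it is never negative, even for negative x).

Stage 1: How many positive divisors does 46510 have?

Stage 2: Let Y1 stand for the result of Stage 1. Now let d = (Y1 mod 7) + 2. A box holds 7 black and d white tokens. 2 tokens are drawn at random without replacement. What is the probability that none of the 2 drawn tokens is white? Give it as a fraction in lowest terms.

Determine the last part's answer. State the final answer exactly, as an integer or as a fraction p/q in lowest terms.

7/15

Stage 1: 46510 = 2 * 5 * 4651; number of divisors = (1+1) * (1+1) * (1+1) = 8; answer 8
Stage 2: Y1 = 8; d = 3; total draws C(10,2) = 45; favorable C(7,2) = 21; P = 7/15; answer 7/15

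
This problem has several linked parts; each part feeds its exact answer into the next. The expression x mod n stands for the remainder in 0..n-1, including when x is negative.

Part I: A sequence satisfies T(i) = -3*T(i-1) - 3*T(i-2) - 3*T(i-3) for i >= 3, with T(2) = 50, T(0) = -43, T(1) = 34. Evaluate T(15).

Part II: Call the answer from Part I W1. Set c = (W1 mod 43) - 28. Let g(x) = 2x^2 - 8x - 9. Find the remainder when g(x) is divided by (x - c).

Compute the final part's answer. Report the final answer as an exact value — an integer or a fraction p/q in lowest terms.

183

Part I: T(3) = -3*(50) - 3*(34) - 3*(-43) = -123; iterating: T(3)=-123, T(4)=117, T(5)=-132, T(6)=414, T(7)=-1197, T(8)=2745, T(9)=-5886, T(10)=13014, T(11)=-29619, T(12)=67473, T(13)=-152604, T(14)=344250, T(15)=-777357; answer -777357
Part II: W1 = -777357; c = 12; remainder = value at the root: 2*(12)^2 - 8*(12)^1 - 9 = (288) + (-96) + (-9) = 183; answer 183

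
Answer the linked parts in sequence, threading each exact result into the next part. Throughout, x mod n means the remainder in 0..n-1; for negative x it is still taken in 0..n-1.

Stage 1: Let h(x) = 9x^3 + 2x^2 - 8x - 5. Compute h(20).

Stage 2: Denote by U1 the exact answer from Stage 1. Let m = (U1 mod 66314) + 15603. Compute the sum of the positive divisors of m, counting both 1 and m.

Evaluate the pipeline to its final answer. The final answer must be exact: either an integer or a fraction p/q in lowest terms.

67200

Stage 1: 9*(20)^3 + 2*(20)^2 - 8*(20)^1 - 5 = (72000) + (800) + (-160) + (-5) = 72635; answer 72635
Stage 2: U1 = 72635; m = 21924; 21924 = 2^2 * 3^3 * 7 * 29; sigma = (1 + 2 + 4) * (1 + 3 + 9 + 27) * (1 + 7) * (1 + 29) = 7 * 40 * 8 * 30 = 67200; answer 67200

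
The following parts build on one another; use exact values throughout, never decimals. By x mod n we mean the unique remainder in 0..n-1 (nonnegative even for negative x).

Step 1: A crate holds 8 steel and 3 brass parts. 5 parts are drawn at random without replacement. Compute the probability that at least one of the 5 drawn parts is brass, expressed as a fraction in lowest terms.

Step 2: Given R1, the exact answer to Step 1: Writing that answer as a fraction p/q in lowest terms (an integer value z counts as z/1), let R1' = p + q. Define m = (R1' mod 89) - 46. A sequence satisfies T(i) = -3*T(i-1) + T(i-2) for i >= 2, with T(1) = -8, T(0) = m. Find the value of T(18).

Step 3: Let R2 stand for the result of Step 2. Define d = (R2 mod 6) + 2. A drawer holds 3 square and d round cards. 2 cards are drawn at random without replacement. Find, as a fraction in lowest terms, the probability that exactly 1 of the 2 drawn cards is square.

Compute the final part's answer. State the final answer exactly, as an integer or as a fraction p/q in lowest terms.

1/2

Step 1: total draws C(11,5) = 462; complement C(8,5) = 56; favorable 462 - 56 = 406; P = 29/33; answer 29/33
Step 2: R1 = 29/33; threaded value p + q = 62; m = 16; T(2) = -3*(-8) + 1*(16) = 40; iterating: T(2)=40, T(3)=-128, T(4)=424, T(5)=-1400, T(6)=4624, T(7)=-15272, T(8)=50440, T(9)=-166592, T(10)=550216, T(11)=-1817240, T(12)=6001936, T(13)=-19823048, T(14)=65471080, T(15)=-216236288, T(16)=714179944, T(17)=-2358776120, T(18)=7790508304; answer 7790508304
Step 3: R2 = 7790508304; d = 6; total draws C(9,2) = 36; favorable C(3,1)*C(6,1) = 18; P = 1/2; answer 1/2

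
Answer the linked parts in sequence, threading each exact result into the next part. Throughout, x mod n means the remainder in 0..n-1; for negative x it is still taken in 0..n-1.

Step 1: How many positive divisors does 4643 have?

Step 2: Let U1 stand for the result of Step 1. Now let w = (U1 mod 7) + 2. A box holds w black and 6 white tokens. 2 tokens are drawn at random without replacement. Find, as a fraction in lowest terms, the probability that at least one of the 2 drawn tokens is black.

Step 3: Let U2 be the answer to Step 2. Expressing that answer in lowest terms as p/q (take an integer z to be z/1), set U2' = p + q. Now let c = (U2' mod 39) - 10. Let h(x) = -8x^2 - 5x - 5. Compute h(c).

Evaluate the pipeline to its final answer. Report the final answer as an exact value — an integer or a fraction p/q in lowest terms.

-180

Step 1: 4643 is prime, so its only divisors are 1 and 4643; count = 2; answer 2
Step 2: U1 = 2; w = 4; total draws C(10,2) = 45; complement C(6,2) = 15; favorable 45 - 15 = 30; P = 2/3; answer 2/3
Step 3: U2 = 2/3; threaded value p + q = 5; c = -5; -8*(-5)^2 - 5*(-5)^1 - 5 = (-200) + (25) + (-5) = -180; answer -180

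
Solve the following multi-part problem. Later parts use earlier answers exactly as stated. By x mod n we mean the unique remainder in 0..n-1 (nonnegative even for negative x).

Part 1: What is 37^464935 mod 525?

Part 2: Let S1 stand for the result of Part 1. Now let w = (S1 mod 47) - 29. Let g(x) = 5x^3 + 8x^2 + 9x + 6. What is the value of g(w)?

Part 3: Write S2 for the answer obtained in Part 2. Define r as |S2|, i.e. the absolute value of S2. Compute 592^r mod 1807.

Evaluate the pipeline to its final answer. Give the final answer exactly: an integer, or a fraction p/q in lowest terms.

1629

Part 1: squarings mod 525: 37^1=37, 37^2=319, 37^4=436, 37^8=46, 37^16=16, 37^32=256, 37^64=436, 37^128=46, 37^256=16, 37^512=256, 37^1024=436, 37^2048=46, 37^4096=16, 37^8192=256, 37^16384=436, 37^32768=46, 37^65536=16, 37^131072=256, 37^262144=436; 37^464935 = 37^1 * 37^2 * 37^4 * 37^32 * 37^2048 * 37^4096 * 37^65536 * 37^131072 * 37^262144 = 268 (mod 525); answer 268
Part 2: S1 = 268; w = 4; 5*(4)^3 + 8*(4)^2 + 9*(4)^1 + 6 = (320) + (128) + (36) + (6) = 490; answer 490
Part 3: S2 = 490; r = 490; squarings mod 1807: 592^1=592, 592^2=1713, 592^4=1608, 592^8=1654, 592^16=1725, 592^32=1303, 592^64=1036, 592^128=1745, 592^256=230; 592^490 = 592^2 * 592^8 * 592^32 * 592^64 * 592^128 * 592^256 = 1629 (mod 1807); answer 1629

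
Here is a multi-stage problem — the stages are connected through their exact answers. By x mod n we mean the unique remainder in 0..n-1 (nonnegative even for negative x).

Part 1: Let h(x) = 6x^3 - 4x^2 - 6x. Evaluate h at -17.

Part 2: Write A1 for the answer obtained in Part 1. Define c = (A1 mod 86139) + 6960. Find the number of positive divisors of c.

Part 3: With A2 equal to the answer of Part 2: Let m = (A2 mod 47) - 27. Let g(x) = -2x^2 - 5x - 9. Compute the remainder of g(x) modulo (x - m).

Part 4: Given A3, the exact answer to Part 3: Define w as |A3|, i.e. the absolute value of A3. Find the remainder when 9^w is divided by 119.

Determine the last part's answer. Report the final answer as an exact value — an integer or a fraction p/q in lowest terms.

50

Part 1: 6*(-17)^3 - 4*(-17)^2 - 6*(-17)^1 = (-29478) + (-1156) + (102) = -30532; answer -30532
Part 2: A1 = -30532; c = 62567; 62567 = 19 * 37 * 89; number of divisors = (1+1) * (1+1) * (1+1) = 8; answer 8
Part 3: A2 = 8; m = -19; remainder = value at the root: -2*(-19)^2 - 5*(-19)^1 - 9 = (-722) + (95) + (-9) = -636; answer -636
Part 4: A3 = -636; w = 636; squarings mod 119: 9^1=9, 9^2=81, 9^4=16, 9^8=18, 9^16=86, 9^32=18, 9^64=86, 9^128=18, 9^256=86, 9^512=18; 9^636 = 9^4 * 9^8 * 9^16 * 9^32 * 9^64 * 9^512 = 50 (mod 119); answer 50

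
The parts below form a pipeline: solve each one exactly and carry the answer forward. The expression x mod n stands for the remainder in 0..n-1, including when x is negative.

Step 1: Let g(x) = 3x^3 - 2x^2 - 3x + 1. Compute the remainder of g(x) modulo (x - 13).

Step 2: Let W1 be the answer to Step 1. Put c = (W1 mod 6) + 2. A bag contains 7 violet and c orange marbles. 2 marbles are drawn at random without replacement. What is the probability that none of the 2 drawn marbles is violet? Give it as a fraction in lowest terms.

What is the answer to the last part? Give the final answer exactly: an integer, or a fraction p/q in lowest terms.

Step 1: remainder = value at the root: 3*(13)^3 - 2*(13)^2 - 3*(13)^1 + 1 = (6591) + (-338) + (-39) + (1) = 6215; answer 6215
Step 2: W1 = 6215; c = 7; total draws C(14,2) = 91; favorable C(7,2) = 21; P = 3/13; answer 3/13

3/13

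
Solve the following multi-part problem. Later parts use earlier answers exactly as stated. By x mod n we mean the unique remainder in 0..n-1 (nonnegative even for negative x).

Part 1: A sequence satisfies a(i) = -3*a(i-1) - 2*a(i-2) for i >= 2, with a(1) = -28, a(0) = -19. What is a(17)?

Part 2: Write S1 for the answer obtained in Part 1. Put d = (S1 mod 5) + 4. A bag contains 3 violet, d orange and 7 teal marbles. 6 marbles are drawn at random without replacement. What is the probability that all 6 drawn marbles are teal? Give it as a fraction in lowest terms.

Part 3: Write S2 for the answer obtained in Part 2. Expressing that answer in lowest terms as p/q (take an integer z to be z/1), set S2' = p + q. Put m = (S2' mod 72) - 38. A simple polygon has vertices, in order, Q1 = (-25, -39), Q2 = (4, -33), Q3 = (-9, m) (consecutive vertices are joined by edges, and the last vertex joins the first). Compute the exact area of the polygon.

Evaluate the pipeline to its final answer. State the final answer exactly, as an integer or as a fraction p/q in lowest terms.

Part 1: a(2) = -3*(-28) - 2*(-19) = 122; iterating: a(2)=122, a(3)=-310, a(4)=686, a(5)=-1438, a(6)=2942, a(7)=-5950, a(8)=11966, a(9)=-23998, a(10)=48062, a(11)=-96190, a(12)=192446, a(13)=-384958, a(14)=769982, a(15)=-1540030, a(16)=3080126, a(17)=-6160318; answer -6160318
Part 2: S1 = -6160318; d = 6; total draws C(16,6) = 8008; favorable C(7,6) = 7; P = 1/1144; answer 1/1144
Part 3: S2 = 1/1144; threaded value p + q = 1145; m = 27; cross terms: (-25*-33 - 4*-39)=981, (4*27 - -9*-33)=-189, (-9*-39 - -25*27)=1026; twice the area = |1818| = 1818; area = 909; answer 909

909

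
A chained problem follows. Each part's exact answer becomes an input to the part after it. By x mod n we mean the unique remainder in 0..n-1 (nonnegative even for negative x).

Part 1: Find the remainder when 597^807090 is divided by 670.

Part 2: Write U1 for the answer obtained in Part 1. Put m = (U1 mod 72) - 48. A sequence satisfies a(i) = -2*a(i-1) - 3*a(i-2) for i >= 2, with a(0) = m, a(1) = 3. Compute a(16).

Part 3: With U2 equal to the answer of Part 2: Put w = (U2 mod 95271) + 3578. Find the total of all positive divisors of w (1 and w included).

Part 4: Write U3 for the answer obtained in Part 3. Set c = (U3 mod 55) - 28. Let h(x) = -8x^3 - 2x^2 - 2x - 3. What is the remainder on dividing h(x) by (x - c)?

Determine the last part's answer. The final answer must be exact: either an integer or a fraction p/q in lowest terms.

Part 1: squarings mod 670: 597^1=597, 597^2=639, 597^4=291, 597^8=261, 597^16=451, 597^32=391, 597^64=121, 597^128=571, 597^256=421, 597^512=361, 597^1024=341, 597^2048=371, 597^4096=291, 597^8192=261, 597^16384=451, 597^32768=391, 597^65536=121, 597^131072=571, 597^262144=421, 597^524288=361; 597^807090 = 597^2 * 597^16 * 597^32 * 597^128 * 597^4096 * 597^16384 * 597^262144 * 597^524288 = 159 (mod 670); answer 159
Part 2: U1 = 159; m = -33; a(2) = -2*(3) - 3*(-33) = 93; iterating: a(2)=93, a(3)=-195, a(4)=111, a(5)=363, a(6)=-1059, a(7)=1029, a(8)=1119, a(9)=-5325, a(10)=7293, a(11)=1389, a(12)=-24657, a(13)=45147, a(14)=-16323, a(15)=-102795, a(16)=254559; answer 254559
Part 3: U2 = 254559; w = 67595; 67595 = 5 * 11 * 1229; sigma = (1 + 5) * (1 + 11) * (1 + 1229) = 6 * 12 * 1230 = 88560; answer 88560
Part 4: U3 = 88560; c = -18; remainder = value at the root: -8*(-18)^3 - 2*(-18)^2 - 2*(-18)^1 - 3 = (46656) + (-648) + (36) + (-3) = 46041; answer 46041

46041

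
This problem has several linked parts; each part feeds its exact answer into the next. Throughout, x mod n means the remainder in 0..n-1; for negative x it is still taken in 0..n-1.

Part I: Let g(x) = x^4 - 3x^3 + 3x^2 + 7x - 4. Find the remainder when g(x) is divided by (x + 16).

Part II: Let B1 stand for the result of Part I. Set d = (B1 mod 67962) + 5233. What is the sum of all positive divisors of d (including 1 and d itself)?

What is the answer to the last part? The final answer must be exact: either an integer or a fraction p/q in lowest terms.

21840

Part I: remainder = value at the root: 1*(-16)^4 - 3*(-16)^3 + 3*(-16)^2 + 7*(-16)^1 - 4 = (65536) + (12288) + (768) + (-112) + (-4) = 78476; answer 78476
Part II: B1 = 78476; d = 15747; 15747 = 3 * 29 * 181; sigma = (1 + 3) * (1 + 29) * (1 + 181) = 4 * 30 * 182 = 21840; answer 21840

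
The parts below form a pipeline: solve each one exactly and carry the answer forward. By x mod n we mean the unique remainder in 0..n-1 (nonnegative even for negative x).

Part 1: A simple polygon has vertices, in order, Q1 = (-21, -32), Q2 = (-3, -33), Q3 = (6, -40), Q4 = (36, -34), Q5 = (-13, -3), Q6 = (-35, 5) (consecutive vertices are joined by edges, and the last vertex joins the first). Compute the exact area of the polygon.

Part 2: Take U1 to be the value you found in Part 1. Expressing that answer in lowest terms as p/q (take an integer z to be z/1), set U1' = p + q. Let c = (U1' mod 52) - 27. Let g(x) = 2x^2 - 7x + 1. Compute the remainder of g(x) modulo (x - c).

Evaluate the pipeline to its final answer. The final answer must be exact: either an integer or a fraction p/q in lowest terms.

-5

Part 1: cross terms: (-21*-33 - -3*-32)=597, (-3*-40 - 6*-33)=318, (6*-34 - 36*-40)=1236, (36*-3 - -13*-34)=-550, (-13*5 - -35*-3)=-170, (-35*-32 - -21*5)=1225; twice the area = |2656| = 2656; area = 1328; answer 1328
Part 2: U1 = 1328; threaded value p + q = 1329; c = 2; remainder = value at the root: 2*(2)^2 - 7*(2)^1 + 1 = (8) + (-14) + (1) = -5; answer -5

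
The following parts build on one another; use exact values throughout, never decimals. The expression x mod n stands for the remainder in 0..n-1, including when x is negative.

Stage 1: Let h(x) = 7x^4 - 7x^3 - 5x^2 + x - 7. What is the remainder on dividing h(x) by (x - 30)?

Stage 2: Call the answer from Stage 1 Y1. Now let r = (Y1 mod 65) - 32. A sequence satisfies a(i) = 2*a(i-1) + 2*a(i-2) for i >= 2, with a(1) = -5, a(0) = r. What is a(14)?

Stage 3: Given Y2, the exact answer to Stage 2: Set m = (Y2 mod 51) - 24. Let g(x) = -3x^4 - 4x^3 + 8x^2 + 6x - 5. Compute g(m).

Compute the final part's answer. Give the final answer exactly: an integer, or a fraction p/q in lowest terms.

-2777

Stage 1: remainder = value at the root: 7*(30)^4 - 7*(30)^3 - 5*(30)^2 + 1*(30)^1 - 7 = (5670000) + (-189000) + (-4500) + (30) + (-7) = 5476523; answer 5476523
Stage 2: Y1 = 5476523; r = -19; a(2) = 2*(-5) + 2*(-19) = -48; iterating: a(2)=-48, a(3)=-106, a(4)=-308, a(5)=-828, a(6)=-2272, a(7)=-6200, a(8)=-16944, a(9)=-46288, a(10)=-126464, a(11)=-345504, a(12)=-943936, a(13)=-2578880, a(14)=-7045632; answer -7045632
Stage 3: Y2 = -7045632; m = -6; -3*(-6)^4 - 4*(-6)^3 + 8*(-6)^2 + 6*(-6)^1 - 5 = (-3888) + (864) + (288) + (-36) + (-5) = -2777; answer -2777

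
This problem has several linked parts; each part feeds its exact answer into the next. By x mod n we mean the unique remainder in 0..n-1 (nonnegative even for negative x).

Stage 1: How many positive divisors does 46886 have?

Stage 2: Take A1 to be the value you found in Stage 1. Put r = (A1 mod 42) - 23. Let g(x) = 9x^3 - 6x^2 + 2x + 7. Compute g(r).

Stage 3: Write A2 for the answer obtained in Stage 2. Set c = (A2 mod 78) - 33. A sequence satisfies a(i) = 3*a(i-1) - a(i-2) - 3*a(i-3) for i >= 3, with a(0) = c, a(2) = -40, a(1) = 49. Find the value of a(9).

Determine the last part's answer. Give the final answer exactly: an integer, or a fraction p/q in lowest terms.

-26375

Stage 1: 46886 = 2 * 7 * 17 * 197; number of divisors = (1+1) * (1+1) * (1+1) * (1+1) = 16; answer 16
Stage 2: A1 = 16; r = -7; 9*(-7)^3 - 6*(-7)^2 + 2*(-7)^1 + 7 = (-3087) + (-294) + (-14) + (7) = -3388; answer -3388
Stage 3: A2 = -3388; c = 11; a(3) = 3*(-40) - 1*(49) - 3*(11) = -202; iterating: a(3)=-202, a(4)=-713, a(5)=-1817, a(6)=-4132, a(7)=-8440, a(8)=-15737, a(9)=-26375; answer -26375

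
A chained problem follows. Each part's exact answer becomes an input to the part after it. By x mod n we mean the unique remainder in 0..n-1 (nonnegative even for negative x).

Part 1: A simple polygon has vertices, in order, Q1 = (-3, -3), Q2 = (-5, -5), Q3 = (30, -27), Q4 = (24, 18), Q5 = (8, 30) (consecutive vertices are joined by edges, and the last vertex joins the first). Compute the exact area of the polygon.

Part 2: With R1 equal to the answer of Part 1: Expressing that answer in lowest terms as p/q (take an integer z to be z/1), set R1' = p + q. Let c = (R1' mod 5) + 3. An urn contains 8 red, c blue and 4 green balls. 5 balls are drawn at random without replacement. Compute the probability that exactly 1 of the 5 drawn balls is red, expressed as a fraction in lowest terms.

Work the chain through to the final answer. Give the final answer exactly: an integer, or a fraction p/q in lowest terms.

Part 1: cross terms: (-3*-5 - -5*-3)=0, (-5*-27 - 30*-5)=285, (30*18 - 24*-27)=1188, (24*30 - 8*18)=576, (8*-3 - -3*30)=66; twice the area = |2115| = 2115; area = 2115/2; answer 2115/2
Part 2: R1 = 2115/2; threaded value p + q = 2117; c = 5; total draws C(17,5) = 6188; favorable C(8,1)*C(9,4) = 1008; P = 36/221; answer 36/221

36/221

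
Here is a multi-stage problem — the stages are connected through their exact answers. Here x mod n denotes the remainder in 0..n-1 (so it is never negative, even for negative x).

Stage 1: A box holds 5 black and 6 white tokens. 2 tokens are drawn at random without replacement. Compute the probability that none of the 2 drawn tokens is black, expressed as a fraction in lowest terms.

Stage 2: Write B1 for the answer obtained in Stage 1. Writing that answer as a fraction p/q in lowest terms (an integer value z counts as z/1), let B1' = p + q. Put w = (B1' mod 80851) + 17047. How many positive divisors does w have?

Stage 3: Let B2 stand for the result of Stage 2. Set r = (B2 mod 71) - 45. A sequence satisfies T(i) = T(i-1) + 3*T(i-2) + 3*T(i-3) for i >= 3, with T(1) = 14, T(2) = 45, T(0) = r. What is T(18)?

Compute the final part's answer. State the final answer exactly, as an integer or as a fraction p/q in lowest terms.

70918869

Stage 1: total draws C(11,2) = 55; favorable C(6,2) = 15; P = 3/11; answer 3/11
Stage 2: B1 = 3/11; threaded value p + q = 14; w = 17061; 17061 = 3 * 11^2 * 47; number of divisors = (1+1) * (2+1) * (1+1) = 12; answer 12
Stage 3: B2 = 12; r = -33; T(3) = 1*(45) + 3*(14) + 3*(-33) = -12; iterating: T(3)=-12, T(4)=165, T(5)=264, T(6)=723, T(7)=2010, T(8)=4971, T(9)=13170, T(10)=34113, T(11)=88536, T(12)=230385, T(13)=598332, T(14)=1555095, T(15)=4041246, T(16)=10501527, T(17)=27290550, T(18)=70918869; answer 70918869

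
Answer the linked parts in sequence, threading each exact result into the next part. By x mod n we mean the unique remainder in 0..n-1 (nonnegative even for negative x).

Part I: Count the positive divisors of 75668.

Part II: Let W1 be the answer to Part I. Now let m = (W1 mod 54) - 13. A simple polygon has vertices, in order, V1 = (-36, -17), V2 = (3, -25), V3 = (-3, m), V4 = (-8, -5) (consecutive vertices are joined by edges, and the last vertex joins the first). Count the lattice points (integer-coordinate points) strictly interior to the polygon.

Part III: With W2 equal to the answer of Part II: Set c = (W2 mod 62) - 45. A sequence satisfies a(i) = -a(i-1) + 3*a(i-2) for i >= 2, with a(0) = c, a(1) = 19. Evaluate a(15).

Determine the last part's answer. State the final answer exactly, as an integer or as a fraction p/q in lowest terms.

5059483

Part I: 75668 = 2^2 * 18917; number of divisors = (2+1) * (1+1) = 6; answer 6
Part II: W1 = 6; m = -7; cross terms: (-36*-25 - 3*-17)=951, (3*-7 - -3*-25)=-96, (-3*-5 - -8*-7)=-41, (-8*-17 - -36*-5)=-44; twice the area = |770| = 770; area = 385; boundary points = 1 + 6 + 1 + 4 = 12; strictly interior points = area - boundary/2 + 1 = 380; answer 380
Part III: W2 = 380; c = -37; a(2) = -1*(19) + 3*(-37) = -130; iterating: a(2)=-130, a(3)=187, a(4)=-577, a(5)=1138, a(6)=-2869, a(7)=6283, a(8)=-14890, a(9)=33739, a(10)=-78409, a(11)=179626, a(12)=-414853, a(13)=953731, a(14)=-2198290, a(15)=5059483; answer 5059483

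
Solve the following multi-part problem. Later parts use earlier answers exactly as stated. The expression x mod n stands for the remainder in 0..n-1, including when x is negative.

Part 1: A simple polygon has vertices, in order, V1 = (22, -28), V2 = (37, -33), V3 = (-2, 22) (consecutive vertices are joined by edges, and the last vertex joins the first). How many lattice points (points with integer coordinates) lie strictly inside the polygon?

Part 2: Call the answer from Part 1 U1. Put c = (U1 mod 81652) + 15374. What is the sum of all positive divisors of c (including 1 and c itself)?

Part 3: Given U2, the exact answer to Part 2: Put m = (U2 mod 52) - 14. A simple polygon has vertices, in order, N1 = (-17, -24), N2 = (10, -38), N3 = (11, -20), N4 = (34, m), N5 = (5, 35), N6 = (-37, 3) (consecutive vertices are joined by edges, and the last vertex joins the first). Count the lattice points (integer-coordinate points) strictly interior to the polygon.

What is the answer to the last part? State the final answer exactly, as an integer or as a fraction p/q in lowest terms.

Part 1: cross terms: (22*-33 - 37*-28)=310, (37*22 - -2*-33)=748, (-2*-28 - 22*22)=-428; twice the area = |630| = 630; area = 315; boundary points = 5 + 1 + 2 = 8; strictly interior points = area - boundary/2 + 1 = 312; answer 312
Part 2: U1 = 312; c = 15686; 15686 = 2 * 11 * 23 * 31; sigma = (1 + 2) * (1 + 11) * (1 + 23) * (1 + 31) = 3 * 12 * 24 * 32 = 27648; answer 27648
Part 3: U2 = 27648; m = 22; cross terms: (-17*-38 - 10*-24)=886, (10*-20 - 11*-38)=218, (11*22 - 34*-20)=922, (34*35 - 5*22)=1080, (5*3 - -37*35)=1310, (-37*-24 - -17*3)=939; twice the area = |5355| = 5355; area = 5355/2; boundary points = 1 + 1 + 1 + 1 + 2 + 1 = 7; strictly interior points = area - boundary/2 + 1 = 2675; answer 2675

2675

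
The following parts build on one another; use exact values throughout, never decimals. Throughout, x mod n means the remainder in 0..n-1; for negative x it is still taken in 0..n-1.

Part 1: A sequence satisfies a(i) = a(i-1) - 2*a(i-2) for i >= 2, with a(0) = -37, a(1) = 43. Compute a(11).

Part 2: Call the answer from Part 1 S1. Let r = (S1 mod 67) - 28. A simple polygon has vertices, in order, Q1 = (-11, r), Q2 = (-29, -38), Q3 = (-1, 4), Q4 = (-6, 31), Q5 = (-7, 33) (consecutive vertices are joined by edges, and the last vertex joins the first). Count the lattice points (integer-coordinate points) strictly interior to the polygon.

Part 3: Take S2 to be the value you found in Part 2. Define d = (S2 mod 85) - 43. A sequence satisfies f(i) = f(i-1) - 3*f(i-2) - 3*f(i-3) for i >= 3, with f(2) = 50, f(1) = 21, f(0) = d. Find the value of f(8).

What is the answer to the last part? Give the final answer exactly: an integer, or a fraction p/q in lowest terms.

Part 1: a(2) = 1*(43) - 2*(-37) = 117; iterating: a(2)=117, a(3)=31, a(4)=-203, a(5)=-265, a(6)=141, a(7)=671, a(8)=389, a(9)=-953, a(10)=-1731, a(11)=175; answer 175
Part 2: S1 = 175; r = 13; cross terms: (-11*-38 - -29*13)=795, (-29*4 - -1*-38)=-154, (-1*31 - -6*4)=-7, (-6*33 - -7*31)=19, (-7*13 - -11*33)=272; twice the area = |925| = 925; area = 925/2; boundary points = 3 + 14 + 1 + 1 + 4 = 23; strictly interior points = area - boundary/2 + 1 = 452; answer 452
Part 3: S2 = 452; d = -16; f(3) = 1*(50) - 3*(21) - 3*(-16) = 35; iterating: f(3)=35, f(4)=-178, f(5)=-433, f(6)=-4, f(7)=1829, f(8)=3140; answer 3140

3140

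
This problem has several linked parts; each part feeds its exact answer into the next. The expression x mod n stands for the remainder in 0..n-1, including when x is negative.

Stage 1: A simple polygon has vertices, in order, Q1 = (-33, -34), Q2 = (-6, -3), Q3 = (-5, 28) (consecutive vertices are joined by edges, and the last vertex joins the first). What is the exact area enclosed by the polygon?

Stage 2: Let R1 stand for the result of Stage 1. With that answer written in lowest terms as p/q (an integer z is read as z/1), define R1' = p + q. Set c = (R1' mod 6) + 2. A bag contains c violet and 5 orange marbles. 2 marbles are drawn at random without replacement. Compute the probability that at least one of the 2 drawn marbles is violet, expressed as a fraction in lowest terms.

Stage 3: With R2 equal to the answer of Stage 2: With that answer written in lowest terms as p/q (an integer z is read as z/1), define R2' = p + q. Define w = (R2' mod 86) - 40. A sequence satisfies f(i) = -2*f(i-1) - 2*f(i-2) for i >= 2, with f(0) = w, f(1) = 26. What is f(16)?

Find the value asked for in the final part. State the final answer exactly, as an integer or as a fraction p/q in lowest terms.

-2304

Stage 1: cross terms: (-33*-3 - -6*-34)=-105, (-6*28 - -5*-3)=-183, (-5*-34 - -33*28)=1094; twice the area = |806| = 806; area = 403; answer 403
Stage 2: R1 = 403; threaded value p + q = 404; c = 4; total draws C(9,2) = 36; complement C(5,2) = 10; favorable 36 - 10 = 26; P = 13/18; answer 13/18
Stage 3: R2 = 13/18; threaded value p + q = 31; w = -9; f(2) = -2*(26) - 2*(-9) = -34; iterating: f(2)=-34, f(3)=16, f(4)=36, f(5)=-104, f(6)=136, f(7)=-64, f(8)=-144, f(9)=416, f(10)=-544, f(11)=256, f(12)=576, f(13)=-1664, f(14)=2176, f(15)=-1024, f(16)=-2304; answer -2304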